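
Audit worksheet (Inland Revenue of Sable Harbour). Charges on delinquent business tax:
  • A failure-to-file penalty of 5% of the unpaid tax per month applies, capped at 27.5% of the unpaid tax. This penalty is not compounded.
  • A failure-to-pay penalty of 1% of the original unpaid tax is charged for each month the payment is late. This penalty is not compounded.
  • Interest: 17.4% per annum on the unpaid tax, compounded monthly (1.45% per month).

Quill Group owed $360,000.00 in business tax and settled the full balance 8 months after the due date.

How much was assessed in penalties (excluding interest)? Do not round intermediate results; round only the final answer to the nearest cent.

$127,800.00

Failure-to-file: 8 × 5% × $360,000.00 = $144,000.00, capped at 27.5% × $360,000.00 = $99,000.00
Failure-to-pay penalty = 1% × $360,000.00 × 8 mo = $28,800.00
Total penalty = $99,000.00 + $28,800.00 = $127,800.00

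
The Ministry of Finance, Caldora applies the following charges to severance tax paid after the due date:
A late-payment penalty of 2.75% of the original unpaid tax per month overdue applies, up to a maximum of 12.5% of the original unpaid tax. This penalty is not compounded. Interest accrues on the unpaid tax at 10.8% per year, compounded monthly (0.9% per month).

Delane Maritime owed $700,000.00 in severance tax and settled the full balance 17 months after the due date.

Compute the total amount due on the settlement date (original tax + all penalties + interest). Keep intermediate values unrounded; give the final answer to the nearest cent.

Penalty (uncapped): 17 × 2.75% × $700,000.00 = $327,250.00; cap = 12.5% × $700,000.00 = $87,500.00 → penalty = $87,500.00
Interest: $700,000.00 × ((1 + 0.009)^17 − 1) = $700,000.00 × 0.1645277… = $115,169.3951…
Total = $700,000.00 + $87,500.0000 + $115,169.3951… = $902,669.40

$902,669.40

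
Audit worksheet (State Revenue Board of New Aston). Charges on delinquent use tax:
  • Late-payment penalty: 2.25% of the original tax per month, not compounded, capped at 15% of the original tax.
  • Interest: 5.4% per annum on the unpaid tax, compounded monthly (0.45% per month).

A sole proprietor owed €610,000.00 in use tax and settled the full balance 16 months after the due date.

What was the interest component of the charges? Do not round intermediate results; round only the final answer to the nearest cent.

Interest: €610,000.00 × ((1 + 0.0045)^16 − 1) = €610,000.00 × 0.0744818… = €45,433.8885…

€45,433.89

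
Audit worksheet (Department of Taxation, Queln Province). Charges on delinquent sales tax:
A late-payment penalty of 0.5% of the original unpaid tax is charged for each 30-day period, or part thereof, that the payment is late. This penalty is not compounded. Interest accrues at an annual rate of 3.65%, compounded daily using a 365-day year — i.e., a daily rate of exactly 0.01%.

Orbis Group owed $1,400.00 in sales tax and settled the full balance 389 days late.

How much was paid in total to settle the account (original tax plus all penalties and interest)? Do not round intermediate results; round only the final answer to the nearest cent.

$1,546.53

Penalty periods: ⌈389/30⌉ = 13; penalty = 13 × 0.5% × $1,400.00 = $91.00
Interest: $1,400.00 × ((1 + 0.0001)^389 − 1) = $1,400.00 × 0.03966449… = $55.5303…
Total = $1,400.00 + $91.0000 + $55.5303… = $1,546.53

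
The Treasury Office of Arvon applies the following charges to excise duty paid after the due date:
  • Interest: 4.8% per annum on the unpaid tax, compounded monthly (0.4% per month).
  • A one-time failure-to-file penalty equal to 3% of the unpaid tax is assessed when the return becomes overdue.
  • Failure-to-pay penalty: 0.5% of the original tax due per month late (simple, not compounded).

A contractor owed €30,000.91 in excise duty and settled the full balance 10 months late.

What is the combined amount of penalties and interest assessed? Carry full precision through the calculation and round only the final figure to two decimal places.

€3,621.94

Failure-to-file penalty: 3% × €30,000.91 = €900.03…
Failure-to-pay penalty: 10 × 0.5% × €30,000.91 = €1,500.05…
Interest: €30,000.91 × ((1 + 0.004)^10 − 1) = €30,000.91 × 0.0407277… = €1,221.8691…
Penalties + interest = €2,400.0728 + €1,221.8691… = €3,621.94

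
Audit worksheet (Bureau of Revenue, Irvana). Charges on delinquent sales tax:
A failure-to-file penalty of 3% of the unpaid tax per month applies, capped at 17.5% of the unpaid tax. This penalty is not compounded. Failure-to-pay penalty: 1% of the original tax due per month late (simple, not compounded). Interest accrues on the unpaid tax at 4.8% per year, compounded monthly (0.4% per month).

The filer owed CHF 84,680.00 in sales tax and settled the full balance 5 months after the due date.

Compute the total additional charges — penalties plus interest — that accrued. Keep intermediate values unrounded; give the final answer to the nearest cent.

Failure-to-file: 5 × 3% × CHF 84,680.00 = CHF 12,702.00 (under the 17.5% cap)
Failure-to-pay penalty: 5 × 1% × CHF 84,680.00 = CHF 4,234.00
Interest: CHF 84,680.00 × ((1 + 0.004)^5 − 1) = CHF 84,680.00 × 0.0201606… = CHF 1,707.2031…
Penalties + interest = CHF 16,936.0000 + CHF 1,707.2031… = CHF 18,643.20

CHF 18,643.20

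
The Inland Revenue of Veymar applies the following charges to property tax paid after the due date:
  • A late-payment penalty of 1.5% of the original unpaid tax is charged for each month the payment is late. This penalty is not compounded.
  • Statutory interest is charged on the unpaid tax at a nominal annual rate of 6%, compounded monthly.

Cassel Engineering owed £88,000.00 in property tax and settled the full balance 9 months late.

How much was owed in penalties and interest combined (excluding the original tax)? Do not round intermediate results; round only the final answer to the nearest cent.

Late-payment penalty: 9 × 1.5% × £88,000.00 = £11,880.00
Interest (6%/yr ÷ 12 = 0.5%/month): £88,000.00 × ((1 + 0.005)^9 − 1) = £4,040.1310…
Penalties + interest = £11,880.0000 + £4,040.1310… = £15,920.13

£15,920.13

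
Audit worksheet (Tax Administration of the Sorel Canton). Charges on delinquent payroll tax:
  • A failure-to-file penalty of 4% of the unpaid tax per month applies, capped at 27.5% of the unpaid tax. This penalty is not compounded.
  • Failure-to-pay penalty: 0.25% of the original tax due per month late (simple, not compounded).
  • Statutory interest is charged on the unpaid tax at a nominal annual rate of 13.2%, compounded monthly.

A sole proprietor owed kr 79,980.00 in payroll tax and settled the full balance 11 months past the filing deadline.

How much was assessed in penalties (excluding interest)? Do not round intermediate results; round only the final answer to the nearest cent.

kr 24,193.95

Failure-to-file: 11 × 4% × kr 79,980.00 = kr 35,191.20, capped at 27.5% × kr 79,980.00 = kr 21,994.50
Failure-to-pay penalty: 11 × 0.25% × kr 79,980.00 = kr 2,199.45
Total penalty = kr 21,994.50 + kr 2,199.45 = kr 24,193.95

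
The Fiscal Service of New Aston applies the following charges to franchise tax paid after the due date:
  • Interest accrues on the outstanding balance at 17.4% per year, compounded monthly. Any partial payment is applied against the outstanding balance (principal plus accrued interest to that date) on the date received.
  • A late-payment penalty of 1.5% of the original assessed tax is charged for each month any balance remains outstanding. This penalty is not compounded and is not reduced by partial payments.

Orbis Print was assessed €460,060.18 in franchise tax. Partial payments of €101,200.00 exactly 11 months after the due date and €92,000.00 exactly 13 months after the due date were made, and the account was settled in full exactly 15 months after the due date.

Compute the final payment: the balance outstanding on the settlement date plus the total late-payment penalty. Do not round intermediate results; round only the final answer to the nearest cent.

€472,574.20

Monthly rate = 17.4% ÷ 12 = 1.45%
Balance at month 11: €460,060.1800 × (1 + 0.0145)^11 = €538,998.0700…
After €101,200.00 payment: €538,998.0700… − €101,200.00 = €437,798.0700…
Balance at month 13: €437,798.0700… × (1 + 0.0145)^2 = €450,586.2610…
After €92,000.00 payment: €450,586.2610… − €92,000.00 = €358,586.2610…
Balance at month 15: €358,586.2610… × (1 + 0.0145)^2 = €369,060.6554…
Penalty: 15 × 1.5% × €460,060.18 = €103,513.54…
Final settlement = outstanding balance + penalty = €369,060.6554… + €103,513.54… = €472,574.20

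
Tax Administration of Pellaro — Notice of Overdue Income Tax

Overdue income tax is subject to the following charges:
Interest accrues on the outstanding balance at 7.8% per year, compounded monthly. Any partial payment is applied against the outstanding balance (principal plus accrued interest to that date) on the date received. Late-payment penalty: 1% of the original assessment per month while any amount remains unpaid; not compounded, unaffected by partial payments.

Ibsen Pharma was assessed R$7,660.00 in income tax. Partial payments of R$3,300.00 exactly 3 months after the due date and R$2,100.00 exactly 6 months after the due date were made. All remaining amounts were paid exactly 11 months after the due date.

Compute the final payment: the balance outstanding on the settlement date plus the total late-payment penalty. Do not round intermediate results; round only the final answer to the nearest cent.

Monthly rate = 7.8% ÷ 12 = 0.65%
Balance at month 3: R$7,660.0000 × (1 + 0.0065)^3 = R$7,810.3430…
After R$3,300.00 payment: R$7,810.3430… − R$3,300.00 = R$4,510.3430…
Balance at month 6: R$4,510.3430… × (1 + 0.0065)^3 = R$4,598.8676…
After R$2,100.00 payment: R$4,598.8676… − R$2,100.00 = R$2,498.8676…
Balance at month 11: R$2,498.8676… × (1 + 0.0065)^5 = R$2,581.1435…
Penalty: 11 × 1% × R$7,660.00 = R$842.60
Final settlement = outstanding balance + penalty = R$2,581.1435… + R$842.60 = R$3,423.74

R$3,423.74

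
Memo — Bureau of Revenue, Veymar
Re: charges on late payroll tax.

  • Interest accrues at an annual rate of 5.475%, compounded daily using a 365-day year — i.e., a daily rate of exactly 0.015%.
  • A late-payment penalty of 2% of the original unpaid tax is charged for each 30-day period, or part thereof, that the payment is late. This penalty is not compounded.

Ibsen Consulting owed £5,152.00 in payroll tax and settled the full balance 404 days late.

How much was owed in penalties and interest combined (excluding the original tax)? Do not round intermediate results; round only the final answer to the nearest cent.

£1,764.40

Penalty periods: ⌈404/30⌉ = 14; penalty = 14 × 2% × £5,152.00 = £1,442.56
Interest: £5,152.00 × ((1 + 0.00015)^404 − 1) = £5,152.00 × 0.06246901… = £321.8403…
Penalties + interest = £1,442.5600 + £321.8403… = £1,764.40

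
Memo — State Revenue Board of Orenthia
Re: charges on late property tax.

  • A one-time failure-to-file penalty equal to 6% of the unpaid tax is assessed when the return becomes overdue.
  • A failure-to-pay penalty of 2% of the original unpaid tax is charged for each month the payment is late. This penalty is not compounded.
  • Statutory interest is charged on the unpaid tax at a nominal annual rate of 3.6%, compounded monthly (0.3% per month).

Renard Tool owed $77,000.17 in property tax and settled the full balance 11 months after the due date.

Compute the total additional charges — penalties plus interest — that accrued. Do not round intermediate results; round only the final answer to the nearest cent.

Failure-to-file penalty: 6% × $77,000.17 = $4,620.01…
Failure-to-pay penalty: 11 × 2% × $77,000.17 = $16,940.04…
Interest: $77,000.17 × ((1 + 0.003)^11 − 1) = $77,000.17 × 0.0334995… = $2,579.4658…
Penalties + interest = $21,560.0476 + $2,579.4658… = $24,139.51

$24,139.51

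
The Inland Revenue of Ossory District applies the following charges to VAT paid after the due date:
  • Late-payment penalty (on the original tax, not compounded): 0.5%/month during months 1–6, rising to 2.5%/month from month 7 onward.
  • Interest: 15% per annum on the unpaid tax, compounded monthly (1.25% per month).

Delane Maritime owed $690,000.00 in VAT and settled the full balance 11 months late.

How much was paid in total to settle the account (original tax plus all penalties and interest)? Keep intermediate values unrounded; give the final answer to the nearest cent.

Penalty, months 1–6: 6 × 0.5% × $690,000.00 = $20,700.00
Penalty, months 7–11: 5 × 2.5% × $690,000.00 = $86,250.00
Interest: $690,000.00 × ((1 + 0.0125)^11 − 1) = $690,000.00 × 0.1464242… = $101,032.7084…
Total = $690,000.00 + $106,950.0000 + $101,032.7084… = $897,982.71

$897,982.71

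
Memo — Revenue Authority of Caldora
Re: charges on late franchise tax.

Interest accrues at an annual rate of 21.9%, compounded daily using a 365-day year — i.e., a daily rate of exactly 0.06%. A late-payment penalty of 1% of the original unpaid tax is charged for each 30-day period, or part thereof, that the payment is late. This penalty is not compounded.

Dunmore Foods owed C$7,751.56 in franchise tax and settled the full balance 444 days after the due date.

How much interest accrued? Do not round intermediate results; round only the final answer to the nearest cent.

C$2,365.41

Interest: C$7,751.56 × ((1 + 0.0006)^444 − 1) = C$7,751.56 × 0.30515279… = C$2,365.4101…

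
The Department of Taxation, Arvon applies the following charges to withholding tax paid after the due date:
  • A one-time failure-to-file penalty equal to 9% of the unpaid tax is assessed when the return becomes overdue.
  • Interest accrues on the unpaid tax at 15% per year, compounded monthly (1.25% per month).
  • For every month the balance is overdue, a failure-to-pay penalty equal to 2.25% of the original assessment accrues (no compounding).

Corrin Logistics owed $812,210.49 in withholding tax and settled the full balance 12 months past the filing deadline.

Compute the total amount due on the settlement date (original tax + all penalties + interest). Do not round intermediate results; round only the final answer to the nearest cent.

Failure-to-file penalty: 9% × $812,210.49 = $73,098.94…
Failure-to-pay penalty = 2.25% × $812,210.49 × 12 mo = $219,296.83…
Interest: $812,210.49 × ((1 + 0.0125)^12 − 1) = $812,210.49 × 0.1607545… = $130,566.5056…
Total = $812,210.49 + $292,395.7764 + $130,566.5056… = $1,235,172.77

$1,235,172.77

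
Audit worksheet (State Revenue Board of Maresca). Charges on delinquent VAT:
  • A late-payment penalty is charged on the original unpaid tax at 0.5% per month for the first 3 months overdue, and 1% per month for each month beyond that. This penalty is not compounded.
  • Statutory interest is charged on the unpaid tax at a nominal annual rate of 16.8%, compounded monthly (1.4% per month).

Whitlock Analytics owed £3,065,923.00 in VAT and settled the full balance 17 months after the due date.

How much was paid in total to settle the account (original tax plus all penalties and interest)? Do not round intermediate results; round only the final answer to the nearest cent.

£4,358,567.56

Penalty, months 1–3: 3 × 0.5% × £3,065,923.00 = £45,988.85…
Penalty, months 4–17: 14 × 1% × £3,065,923.00 = £429,229.22
Interest: £3,065,923.00 × ((1 + 0.014)^17 − 1) = £3,065,923.00 × 0.2666168… = £817,426.4978…
Total = £3,065,923.00 + £475,218.0650 + £817,426.4978… = £4,358,567.56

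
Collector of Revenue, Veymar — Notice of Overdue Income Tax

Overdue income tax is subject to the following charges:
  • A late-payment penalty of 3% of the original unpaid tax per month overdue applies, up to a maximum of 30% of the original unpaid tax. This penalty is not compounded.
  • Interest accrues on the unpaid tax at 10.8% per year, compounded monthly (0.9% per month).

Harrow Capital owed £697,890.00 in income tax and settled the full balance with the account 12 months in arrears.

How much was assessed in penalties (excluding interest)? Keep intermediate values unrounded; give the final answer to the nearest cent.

Penalty (uncapped): 12 × 3% × £697,890.00 = £251,240.40; cap = 30% × £697,890.00 = £209,367.00 → penalty = £209,367.00

£209,367.00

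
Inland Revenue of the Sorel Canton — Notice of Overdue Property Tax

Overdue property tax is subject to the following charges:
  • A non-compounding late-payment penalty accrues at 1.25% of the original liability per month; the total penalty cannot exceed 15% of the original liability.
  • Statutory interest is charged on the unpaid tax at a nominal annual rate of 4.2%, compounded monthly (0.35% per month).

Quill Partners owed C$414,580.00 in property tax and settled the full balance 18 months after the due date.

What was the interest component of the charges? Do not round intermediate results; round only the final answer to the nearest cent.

Interest: C$414,580.00 × ((1 + 0.0035)^18 − 1) = C$414,580.00 × 0.0649097… = C$26,910.2633…

C$26,910.26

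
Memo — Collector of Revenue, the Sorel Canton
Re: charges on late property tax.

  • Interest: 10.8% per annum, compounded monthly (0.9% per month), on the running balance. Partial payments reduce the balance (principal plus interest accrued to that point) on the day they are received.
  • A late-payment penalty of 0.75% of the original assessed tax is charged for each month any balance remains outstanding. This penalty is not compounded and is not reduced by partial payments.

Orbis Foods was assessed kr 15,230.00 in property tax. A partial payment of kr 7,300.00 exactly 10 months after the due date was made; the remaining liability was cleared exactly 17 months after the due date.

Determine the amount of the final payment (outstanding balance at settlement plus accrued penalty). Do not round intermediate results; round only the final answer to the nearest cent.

kr 11,905.08

Balance at month 10: kr 15,230.0000 × (1 + 0.009)^10 = kr 16,657.5669…
After kr 7,300.00 payment: kr 16,657.5669… − kr 7,300.00 = kr 9,357.5669…
Balance at month 17: kr 9,357.5669… × (1 + 0.009)^7 = kr 9,963.2517…
Penalty: 17 × 0.75% × kr 15,230.00 = kr 1,941.83…
Final settlement = outstanding balance + penalty = kr 9,963.2517… + kr 1,941.83… = kr 11,905.08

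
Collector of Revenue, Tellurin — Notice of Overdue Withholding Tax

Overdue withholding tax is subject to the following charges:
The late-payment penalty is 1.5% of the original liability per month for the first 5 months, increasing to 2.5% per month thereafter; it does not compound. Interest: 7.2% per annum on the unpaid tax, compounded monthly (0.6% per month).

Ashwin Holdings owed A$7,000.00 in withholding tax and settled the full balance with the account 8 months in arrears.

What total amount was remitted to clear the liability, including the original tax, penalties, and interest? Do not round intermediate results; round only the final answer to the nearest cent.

Penalty, months 1–5: 5 × 1.5% × A$7,000.00 = A$525.00
Penalty, months 6–8: 3 × 2.5% × A$7,000.00 = A$525.00
Interest: A$7,000.00 × ((1 + 0.006)^8 − 1) = A$7,000.00 × 0.0490202… = A$343.1413…
Total = A$7,000.00 + A$1,050.0000 + A$343.1413… = A$8,393.14

A$8,393.14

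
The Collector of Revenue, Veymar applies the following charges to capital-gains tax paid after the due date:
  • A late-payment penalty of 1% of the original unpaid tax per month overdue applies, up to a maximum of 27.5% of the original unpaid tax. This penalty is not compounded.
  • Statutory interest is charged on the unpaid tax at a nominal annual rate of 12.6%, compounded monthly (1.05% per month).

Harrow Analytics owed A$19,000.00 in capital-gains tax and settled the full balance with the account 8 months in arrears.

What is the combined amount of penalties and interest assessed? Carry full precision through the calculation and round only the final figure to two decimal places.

A$3,175.90

Penalty: 8 × 1% × A$19,000.00 = A$1,520.00 (below the 27.5% cap of A$5,225.00)
Interest: A$19,000.00 × ((1 + 0.0105)^8 − 1) = A$19,000.00 × 0.0871527… = A$1,655.9010…
Penalties + interest = A$1,520.0000 + A$1,655.9010… = A$3,175.90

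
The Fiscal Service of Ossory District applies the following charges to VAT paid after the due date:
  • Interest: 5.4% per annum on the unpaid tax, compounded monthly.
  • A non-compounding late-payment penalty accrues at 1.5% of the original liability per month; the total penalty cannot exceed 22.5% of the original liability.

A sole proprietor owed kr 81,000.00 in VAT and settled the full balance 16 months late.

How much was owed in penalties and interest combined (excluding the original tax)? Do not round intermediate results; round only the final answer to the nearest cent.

Penalty (uncapped): 16 × 1.5% × kr 81,000.00 = kr 19,440.00; cap = 22.5% × kr 81,000.00 = kr 18,225.00 → penalty = kr 18,225.00
Interest (5.4%/yr ÷ 12 = 0.45%/month): kr 81,000.00 × ((1 + 0.0045)^16 − 1) = kr 6,033.0245…
Penalties + interest = kr 18,225.0000 + kr 6,033.0245… = kr 24,258.02

kr 24,258.02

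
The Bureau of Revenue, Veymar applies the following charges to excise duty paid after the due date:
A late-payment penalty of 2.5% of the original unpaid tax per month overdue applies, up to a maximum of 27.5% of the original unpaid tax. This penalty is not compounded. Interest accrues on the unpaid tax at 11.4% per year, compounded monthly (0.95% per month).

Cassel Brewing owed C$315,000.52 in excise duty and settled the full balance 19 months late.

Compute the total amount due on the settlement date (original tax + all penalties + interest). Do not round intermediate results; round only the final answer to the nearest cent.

Penalty (uncapped): 19 × 2.5% × C$315,000.52 = C$149,625.25…; cap = 27.5% × C$315,000.52 = C$86,625.14… → penalty = C$86,625.14…
Interest: C$315,000.52 × ((1 + 0.0095)^19 − 1) = C$315,000.52 × 0.1967960… = C$61,990.8539…
Total = C$315,000.52 + C$86,625.1430 + C$61,990.8539… = C$463,616.52

C$463,616.52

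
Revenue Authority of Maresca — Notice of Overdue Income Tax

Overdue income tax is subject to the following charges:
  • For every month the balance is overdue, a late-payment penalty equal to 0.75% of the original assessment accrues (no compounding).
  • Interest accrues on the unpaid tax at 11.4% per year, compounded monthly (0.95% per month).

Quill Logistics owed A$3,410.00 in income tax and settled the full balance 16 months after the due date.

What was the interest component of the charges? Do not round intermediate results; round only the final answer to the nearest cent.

A$556.94

Interest: A$3,410.00 × ((1 + 0.0095)^16 − 1) = A$3,410.00 × 0.1633253… = A$556.9393…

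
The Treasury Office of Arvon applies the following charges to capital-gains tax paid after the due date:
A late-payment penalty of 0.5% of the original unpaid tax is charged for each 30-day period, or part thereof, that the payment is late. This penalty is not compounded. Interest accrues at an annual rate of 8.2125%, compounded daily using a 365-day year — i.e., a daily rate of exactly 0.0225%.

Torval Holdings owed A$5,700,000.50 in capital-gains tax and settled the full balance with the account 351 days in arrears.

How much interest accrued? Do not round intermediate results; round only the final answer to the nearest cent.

A$468,355.67

Interest: A$5,700,000.50 × ((1 + 0.000225)^351 − 1) = A$5,700,000.50 × 0.08216765… = A$468,355.6688…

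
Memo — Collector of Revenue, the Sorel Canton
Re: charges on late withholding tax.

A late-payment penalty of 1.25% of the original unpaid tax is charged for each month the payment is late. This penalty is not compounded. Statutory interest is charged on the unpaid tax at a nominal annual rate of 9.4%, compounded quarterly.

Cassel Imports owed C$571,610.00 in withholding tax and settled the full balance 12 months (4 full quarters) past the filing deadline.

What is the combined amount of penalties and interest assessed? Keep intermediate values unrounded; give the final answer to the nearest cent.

C$141,396.72

Late-payment penalty: 12 × 1.25% × C$571,610.00 = C$85,741.50
Interest (9.4%/yr ÷ 4 = 2.35%/quarter): C$571,610.00 × ((1 + 0.0235)^4 − 1) = C$55,655.2172…
Penalties + interest = C$85,741.5000 + C$55,655.2172… = C$141,396.72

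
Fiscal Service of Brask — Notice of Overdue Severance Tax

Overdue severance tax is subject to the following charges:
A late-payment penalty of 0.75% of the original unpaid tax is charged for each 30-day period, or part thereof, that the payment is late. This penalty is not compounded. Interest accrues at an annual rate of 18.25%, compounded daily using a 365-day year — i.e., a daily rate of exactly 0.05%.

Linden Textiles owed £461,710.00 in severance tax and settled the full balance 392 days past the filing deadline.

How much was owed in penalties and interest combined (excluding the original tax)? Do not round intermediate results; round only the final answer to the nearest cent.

Penalty periods: ⌈392/30⌉ = 14; penalty = 14 × 0.75% × £461,710.00 = £48,479.55
Interest: £461,710.00 × ((1 + 0.0005)^392 − 1) = £461,710.00 × 0.21646732… = £99,945.1249…
Penalties + interest = £48,479.5500 + £99,945.1249… = £148,424.67

£148,424.67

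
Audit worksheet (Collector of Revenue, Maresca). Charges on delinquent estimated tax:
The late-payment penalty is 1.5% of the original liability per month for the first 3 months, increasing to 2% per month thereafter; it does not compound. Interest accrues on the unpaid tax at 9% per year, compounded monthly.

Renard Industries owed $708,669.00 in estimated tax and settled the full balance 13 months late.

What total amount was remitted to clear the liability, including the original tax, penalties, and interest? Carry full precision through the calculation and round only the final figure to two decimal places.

Penalty, months 1–3: 3 × 1.5% × $708,669.00 = $31,890.11…
Penalty, months 4–13: 10 × 2% × $708,669.00 = $141,733.80
Interest (9%/yr ÷ 12 = 0.75%/month): $708,669.00 × ((1 + 0.0075)^13 − 1) = $72,291.6432…
Total = $708,669.00 + $173,623.9050 + $72,291.6432… = $954,584.55

$954,584.55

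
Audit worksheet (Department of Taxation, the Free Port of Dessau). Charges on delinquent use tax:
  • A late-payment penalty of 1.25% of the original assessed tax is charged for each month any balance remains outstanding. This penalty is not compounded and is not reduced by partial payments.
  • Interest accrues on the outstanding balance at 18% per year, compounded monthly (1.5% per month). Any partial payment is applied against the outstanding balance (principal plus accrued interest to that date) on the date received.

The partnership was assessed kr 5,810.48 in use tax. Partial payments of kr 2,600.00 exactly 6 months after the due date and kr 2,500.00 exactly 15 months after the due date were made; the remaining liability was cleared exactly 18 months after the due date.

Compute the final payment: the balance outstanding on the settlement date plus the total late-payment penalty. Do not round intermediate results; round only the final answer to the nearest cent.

kr 3,180.83

Balance at month 6: kr 5,810.4800 × (1 + 0.015)^6 = kr 6,353.4302…
After kr 2,600.00 payment: kr 6,353.4302… − kr 2,600.00 = kr 3,753.4302…
Balance at month 15: kr 3,753.4302… × (1 + 0.015)^9 = kr 4,291.6345…
After kr 2,500.00 payment: kr 4,291.6345… − kr 2,500.00 = kr 1,791.6345…
Balance at month 18: kr 1,791.6345… × (1 + 0.015)^3 = kr 1,873.4734…
Penalty: 18 × 1.25% × kr 5,810.48 = kr 1,307.36…
Final settlement = outstanding balance + penalty = kr 1,873.4734… + kr 1,307.36… = kr 3,180.83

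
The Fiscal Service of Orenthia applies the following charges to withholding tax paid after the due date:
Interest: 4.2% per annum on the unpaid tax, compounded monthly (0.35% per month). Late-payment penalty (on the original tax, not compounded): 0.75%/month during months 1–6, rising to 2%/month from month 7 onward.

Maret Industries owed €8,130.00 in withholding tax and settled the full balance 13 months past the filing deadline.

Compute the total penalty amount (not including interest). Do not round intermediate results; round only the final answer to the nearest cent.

€1,504.05

Penalty, months 1–6: 6 × 0.75% × €8,130.00 = €365.85
Penalty, months 7–13: 7 × 2% × €8,130.00 = €1,138.20
Total penalty = €365.85 + €1,138.20 = €1,504.05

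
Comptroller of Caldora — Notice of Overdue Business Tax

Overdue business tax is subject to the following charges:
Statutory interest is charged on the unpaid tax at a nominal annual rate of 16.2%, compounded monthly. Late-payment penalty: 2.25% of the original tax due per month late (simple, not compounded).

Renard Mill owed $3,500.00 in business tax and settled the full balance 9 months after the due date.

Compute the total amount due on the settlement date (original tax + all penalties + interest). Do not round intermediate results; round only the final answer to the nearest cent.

$4,657.70

Late-payment penalty = 2.25% × $3,500.00 × 9 mo = $708.75
Interest (16.2%/yr ÷ 12 = 1.35%/month): $3,500.00 × ((1 + 0.0135)^9 − 1) = $448.9517…
Total = $3,500.00 + $708.7500 + $448.9517… = $4,657.70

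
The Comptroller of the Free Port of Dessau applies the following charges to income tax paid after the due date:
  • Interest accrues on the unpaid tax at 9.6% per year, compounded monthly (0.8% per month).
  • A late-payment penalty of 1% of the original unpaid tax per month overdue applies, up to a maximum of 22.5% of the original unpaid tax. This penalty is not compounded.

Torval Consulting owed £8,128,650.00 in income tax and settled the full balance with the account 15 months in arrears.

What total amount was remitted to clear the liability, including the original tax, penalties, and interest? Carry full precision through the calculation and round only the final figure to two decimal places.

£10,379,949.94

Penalty: 15 × 1% × £8,128,650.00 = £1,219,297.50 (below the 22.5% cap of £1,828,946.25)
Interest: £8,128,650.00 × ((1 + 0.008)^15 − 1) = £8,128,650.00 × 0.1269587… = £1,032,002.4366…
Total = £8,128,650.00 + £1,219,297.5000 + £1,032,002.4366… = £10,379,949.94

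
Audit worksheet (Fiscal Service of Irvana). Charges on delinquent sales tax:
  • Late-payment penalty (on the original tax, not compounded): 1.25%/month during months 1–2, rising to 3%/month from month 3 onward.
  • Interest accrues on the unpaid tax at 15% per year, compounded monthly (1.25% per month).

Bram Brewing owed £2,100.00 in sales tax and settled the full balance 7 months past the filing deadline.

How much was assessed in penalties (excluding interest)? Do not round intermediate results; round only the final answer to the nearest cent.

£367.50

Penalty, months 1–2: 2 × 1.25% × £2,100.00 = £52.50
Penalty, months 3–7: 5 × 3% × £2,100.00 = £315.00
Total penalty = £52.50 + £315.00 = £367.50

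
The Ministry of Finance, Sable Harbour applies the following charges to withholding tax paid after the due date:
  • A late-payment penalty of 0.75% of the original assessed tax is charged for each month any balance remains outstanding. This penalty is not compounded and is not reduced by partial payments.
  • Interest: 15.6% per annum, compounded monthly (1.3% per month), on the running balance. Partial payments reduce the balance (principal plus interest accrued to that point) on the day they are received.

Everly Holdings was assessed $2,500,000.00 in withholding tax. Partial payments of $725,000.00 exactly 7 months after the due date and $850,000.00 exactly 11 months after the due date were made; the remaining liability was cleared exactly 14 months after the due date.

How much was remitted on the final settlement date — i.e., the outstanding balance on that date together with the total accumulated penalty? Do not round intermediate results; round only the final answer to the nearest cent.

$1,580,832.82

Balance at month 7: $2,500,000.0000 × (1 + 0.013)^7 = $2,736,567.2562…
After $725,000.00 payment: $2,736,567.2562… − $725,000.00 = $2,011,567.2562…
Balance at month 11: $2,011,567.2562… × (1 + 0.013)^4 = $2,118,226.2178…
After $850,000.00 payment: $2,118,226.2178… − $850,000.00 = $1,268,226.2178…
Balance at month 14: $1,268,226.2178… × (1 + 0.013)^3 = $1,318,332.8173…
Penalty: 14 × 0.75% × $2,500,000.00 = $262,500.00
Final settlement = outstanding balance + penalty = $1,318,332.8173… + $262,500.00 = $1,580,832.82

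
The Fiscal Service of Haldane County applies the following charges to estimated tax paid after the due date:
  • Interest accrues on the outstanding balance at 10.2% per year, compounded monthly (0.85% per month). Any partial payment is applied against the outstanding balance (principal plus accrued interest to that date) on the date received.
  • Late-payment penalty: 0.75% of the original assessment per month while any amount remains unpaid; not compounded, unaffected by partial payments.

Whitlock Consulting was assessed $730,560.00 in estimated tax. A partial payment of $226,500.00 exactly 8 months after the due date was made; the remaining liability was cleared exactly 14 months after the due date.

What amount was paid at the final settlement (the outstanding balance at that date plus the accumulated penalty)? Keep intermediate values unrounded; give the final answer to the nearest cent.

Balance at month 8: $730,560.0000 × (1 + 0.0085)^8 = $781,741.3963…
After $226,500.00 payment: $781,741.3963… − $226,500.00 = $555,241.3963…
Balance at month 14: $555,241.3963… × (1 + 0.0085)^6 = $584,167.3138…
Penalty: 14 × 0.75% × $730,560.00 = $76,708.80
Final settlement = outstanding balance + penalty = $584,167.3138… + $76,708.80 = $660,876.11

$660,876.11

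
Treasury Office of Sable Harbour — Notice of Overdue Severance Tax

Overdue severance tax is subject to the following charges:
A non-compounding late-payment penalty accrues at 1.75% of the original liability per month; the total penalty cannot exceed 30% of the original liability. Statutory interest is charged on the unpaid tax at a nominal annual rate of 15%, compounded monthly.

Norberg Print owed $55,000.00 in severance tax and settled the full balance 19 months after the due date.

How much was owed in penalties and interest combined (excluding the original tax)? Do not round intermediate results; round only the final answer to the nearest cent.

Penalty (uncapped): 19 × 1.75% × $55,000.00 = $18,287.50; cap = 30% × $55,000.00 = $16,500.00 → penalty = $16,500.00
Interest (15%/yr ÷ 12 = 1.25%/month): $55,000.00 × ((1 + 0.0125)^19 − 1) = $14,641.5286…
Penalties + interest = $16,500.0000 + $14,641.5286… = $31,141.53

$31,141.53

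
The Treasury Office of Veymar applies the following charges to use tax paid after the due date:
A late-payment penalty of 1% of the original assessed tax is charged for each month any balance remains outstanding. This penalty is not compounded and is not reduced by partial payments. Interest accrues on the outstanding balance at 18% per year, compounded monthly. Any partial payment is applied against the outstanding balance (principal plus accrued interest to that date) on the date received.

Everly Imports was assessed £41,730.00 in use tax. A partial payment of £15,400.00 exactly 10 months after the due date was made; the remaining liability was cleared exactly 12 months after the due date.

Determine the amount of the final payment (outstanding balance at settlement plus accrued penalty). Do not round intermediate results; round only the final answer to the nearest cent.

Monthly rate = 18% ÷ 12 = 1.5%
Balance at month 10: £41,730.0000 × (1 + 0.015)^10 = £48,429.3686…
After £15,400.00 payment: £48,429.3686… − £15,400.00 = £33,029.3686…
Balance at month 12: £33,029.3686… × (1 + 0.015)^2 = £34,027.6813…
Penalty: 12 × 1% × £41,730.00 = £5,007.60
Final settlement = outstanding balance + penalty = £34,027.6813… + £5,007.60 = £39,035.28

£39,035.28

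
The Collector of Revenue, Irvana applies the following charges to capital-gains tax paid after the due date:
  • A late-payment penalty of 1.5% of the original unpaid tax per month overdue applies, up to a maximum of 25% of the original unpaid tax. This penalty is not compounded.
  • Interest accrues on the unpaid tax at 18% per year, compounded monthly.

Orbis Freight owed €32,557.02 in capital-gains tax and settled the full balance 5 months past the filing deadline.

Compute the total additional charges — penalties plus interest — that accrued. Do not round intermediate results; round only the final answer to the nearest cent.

€4,957.91

Penalty: 5 × 1.5% × €32,557.02 = €2,441.78… (below the 25% cap of €8,139.26…)
Interest (18%/yr ÷ 12 = 1.5%/month): €32,557.02 × ((1 + 0.015)^5 − 1) = €2,516.1369…
Penalties + interest = €2,441.7765 + €2,516.1369… = €4,957.91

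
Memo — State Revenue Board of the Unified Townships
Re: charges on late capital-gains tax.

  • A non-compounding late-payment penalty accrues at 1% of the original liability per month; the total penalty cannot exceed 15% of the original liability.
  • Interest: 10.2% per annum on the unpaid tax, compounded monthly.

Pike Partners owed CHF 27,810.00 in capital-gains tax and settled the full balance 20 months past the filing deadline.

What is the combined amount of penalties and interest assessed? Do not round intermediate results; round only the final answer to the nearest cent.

CHF 9,301.15

Penalty (uncapped): 20 × 1% × CHF 27,810.00 = CHF 5,562.00; cap = 15% × CHF 27,810.00 = CHF 4,171.50 → penalty = CHF 4,171.50
Interest (10.2%/yr ÷ 12 = 0.85%/month): CHF 27,810.00 × ((1 + 0.0085)^20 − 1) = CHF 5,129.6545…
Penalties + interest = CHF 4,171.5000 + CHF 5,129.6545… = CHF 9,301.15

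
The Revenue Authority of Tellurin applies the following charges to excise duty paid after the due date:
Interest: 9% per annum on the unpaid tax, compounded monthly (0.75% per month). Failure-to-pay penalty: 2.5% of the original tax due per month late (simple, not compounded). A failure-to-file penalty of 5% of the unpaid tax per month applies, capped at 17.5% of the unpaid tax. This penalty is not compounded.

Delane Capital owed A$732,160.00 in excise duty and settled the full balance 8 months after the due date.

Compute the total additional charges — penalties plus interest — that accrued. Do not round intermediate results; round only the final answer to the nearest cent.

A$319,660.21

Failure-to-file: 8 × 5% × A$732,160.00 = A$292,864.00, capped at 17.5% × A$732,160.00 = A$128,128.00
Failure-to-pay penalty = 2.5% × A$732,160.00 × 8 mo = A$146,432.00
Interest: A$732,160.00 × ((1 + 0.0075)^8 − 1) = A$732,160.00 × 0.0615988… = A$45,100.2124…
Penalties + interest = A$274,560.0000 + A$45,100.2124… = A$319,660.21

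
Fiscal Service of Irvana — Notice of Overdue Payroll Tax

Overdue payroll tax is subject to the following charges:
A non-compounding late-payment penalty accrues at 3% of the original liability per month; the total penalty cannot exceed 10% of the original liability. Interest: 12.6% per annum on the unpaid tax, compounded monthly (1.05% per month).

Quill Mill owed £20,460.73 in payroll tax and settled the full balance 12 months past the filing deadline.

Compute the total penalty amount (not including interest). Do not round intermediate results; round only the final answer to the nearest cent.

Penalty (uncapped): 12 × 3% × £20,460.73 = £7,365.86…; cap = 10% × £20,460.73 = £2,046.07… → penalty = £2,046.07…

£2,046.07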